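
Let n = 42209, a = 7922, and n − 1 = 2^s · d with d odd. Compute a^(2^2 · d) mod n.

n − 1 = 42208 = 2^5 · 1319, so s = 5 and d = 1319.
x_0 = 7922^1319 mod 42209 = 38621.
x_1 = 38621^2 mod 42209 = 42208.
x_2 = 42208^2 mod 42209 = 1.

1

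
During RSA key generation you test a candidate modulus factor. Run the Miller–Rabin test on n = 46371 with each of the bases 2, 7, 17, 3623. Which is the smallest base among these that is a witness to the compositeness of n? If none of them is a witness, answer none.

2

n − 1 = 46370 = 2^1 · 23185, so s = 1 and d = 23185.
Base 2: x_0 = 2^23185 mod 46371 = 36194. x_0 ∉ {1, 46370} and s = 1, so 2 is a Miller–Rabin witness and 46371 is composite.
Base 7: x_0 = 7^23185 mod 46371 = 38461. x_0 ∉ {1, 46370} and s = 1, so 7 is a Miller–Rabin witness and 46371 is composite.
Base 17: x_0 = 17^23185 mod 46371 = 5672. x_0 ∉ {1, 46370} and s = 1, so 17 is a Miller–Rabin witness and 46371 is composite.
Base 3623: x_0 = 3623^23185 mod 46371 = 27374. x_0 ∉ {1, 46370} and s = 1, so 3623 is a Miller–Rabin witness and 46371 is composite.
The smallest witness among the given bases is 2.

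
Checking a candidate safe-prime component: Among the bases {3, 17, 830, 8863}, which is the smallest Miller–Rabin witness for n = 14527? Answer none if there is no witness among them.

3

n − 1 = 14526 = 2^1 · 7263, so s = 1 and d = 7263.
Base 3: x_0 = 3^7263 mod 14527 = 5867. x_0 ∉ {1, 14526} and s = 1, so 3 is a Miller–Rabin witness and 14527 is composite.
Base 17: x_0 = 17^7263 mod 14527 = 14067. x_0 ∉ {1, 14526} and s = 1, so 17 is a Miller–Rabin witness and 14527 is composite.
Base 830: x_0 = 830^7263 mod 14527 = 12675. x_0 ∉ {1, 14526} and s = 1, so 830 is a Miller–Rabin witness and 14527 is composite.
Base 8863: x_0 = 8863^7263 mod 14527 = 4974. x_0 ∉ {1, 14526} and s = 1, so 8863 is a Miller–Rabin witness and 14527 is composite.
The smallest witness among the given bases is 3.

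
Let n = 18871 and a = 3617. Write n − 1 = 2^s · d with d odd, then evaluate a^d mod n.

9832

n − 1 = 18870 = 2^1 · 9435, so s = 1 and d = 9435.
3617^9435 mod 18871 = 9832.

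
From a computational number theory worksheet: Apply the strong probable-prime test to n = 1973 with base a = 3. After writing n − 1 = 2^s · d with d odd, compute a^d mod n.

n − 1 = 1972 = 2^2 · 493, so s = 2 and d = 493.
Repeated squaring mod 1973: 3^1 ≡ 3, 3^2 ≡ 9, 3^4 ≡ 81, 3^8 ≡ 642, 3^16 ≡ 1780, 3^32 ≡ 1735, 3^64 ≡ 1400, 3^128 ≡ 811, 3^256 ≡ 712.
493 = 256 + 128 + 64 + 32 + 8 + 4 + 1, so 3^493 ≡ 712·811·1400·1735·642·81·3 ≡ 259 (mod 1973).

259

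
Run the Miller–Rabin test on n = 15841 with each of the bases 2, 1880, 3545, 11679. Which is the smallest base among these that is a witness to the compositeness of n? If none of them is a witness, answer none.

none

n − 1 = 15840 = 2^5 · 495, so s = 5 and d = 495.
Base 2: x_0 = 2^495 mod 15841 = 1. x_0 = 1, so 2 is not a witness.
Base 1880: x_0 = 1880^495 mod 15841 = 1. x_0 = 1, so 1880 is not a witness.
Base 3545: x_0 = 3545^495 mod 15841 = 15840. x_0 = 15840 ≡ −1, so 3545 is not a witness.
Base 11679: x_0 = 11679^495 mod 15841 = 15840. x_0 = 15840 ≡ −1, so 11679 is not a witness.
No listed base is a witness for 15841.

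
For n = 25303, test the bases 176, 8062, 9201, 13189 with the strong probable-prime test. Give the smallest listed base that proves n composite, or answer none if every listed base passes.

n − 1 = 25302 = 2^1 · 12651, so s = 1 and d = 12651.
Base 176: x_0 = 176^12651 mod 25303 = 25302. x_0 = 25302 ≡ −1, so 176 is not a witness.
Base 8062: x_0 = 8062^12651 mod 25303 = 1. x_0 = 1, so 8062 is not a witness.
Base 9201: x_0 = 9201^12651 mod 25303 = 1. x_0 = 1, so 9201 is not a witness.
Base 13189: x_0 = 13189^12651 mod 25303 = 1. x_0 = 1, so 13189 is not a witness.
No listed base is a witness for 25303.

none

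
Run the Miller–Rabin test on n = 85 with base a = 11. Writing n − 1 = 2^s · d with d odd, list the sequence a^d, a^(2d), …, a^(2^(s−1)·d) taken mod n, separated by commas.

n − 1 = 84 = 2^2 · 21, so s = 2 and d = 21.
x_0 = 11^21 mod 85 = 61.
x_1 = 61^2 mod 85 = 66.

61, 66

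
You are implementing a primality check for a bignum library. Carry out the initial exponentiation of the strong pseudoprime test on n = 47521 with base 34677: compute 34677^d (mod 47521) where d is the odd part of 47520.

13994

n − 1 = 47520 = 2^5 · 1485, so s = 5 and d = 1485.
Repeated squaring mod 47521: 34677^1 ≡ 34677, 34677^2 ≡ 22945, 34677^4 ≡ 35387, 34677^8 ≡ 13898, 34677^16 ≡ 29060, 34677^32 ≡ 35430, 34677^64 ≡ 17685, 34677^128 ≡ 23524, 34677^256 ≡ 44052, 34677^512 ≡ 11148, 34677^1024 ≡ 10489.
1485 = 1024 + 256 + 128 + 64 + 8 + 4 + 1, so 34677^1485 ≡ 10489·44052·23524·17685·13898·35387·34677 ≡ 13994 (mod 47521).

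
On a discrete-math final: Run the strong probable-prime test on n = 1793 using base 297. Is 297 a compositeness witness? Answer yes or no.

n − 1 = 1792 = 2^8 · 7, so s = 8 and d = 7.
x_0 = 297^7 mod 1793 = 649.
x_0 is neither 1 nor 1792, so continue squaring.
x_1 = 649^2 mod 1793 = 1639.
x_2 = 1639^2 mod 1793 = 407.
x_3 = 407^2 mod 1793 = 693.
x_4 = 693^2 mod 1793 = 1518.
x_5 = 1518^2 mod 1793 = 319.
x_6 = 319^2 mod 1793 = 1353.
x_7 = 1353^2 mod 1793 = 1749.
Reached i = s−1 = 7 without hitting −1: 297 is a Miller–Rabin witness and 1793 is composite.

yes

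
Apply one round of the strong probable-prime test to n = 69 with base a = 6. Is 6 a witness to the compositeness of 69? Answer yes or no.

yes

n − 1 = 68 = 2^2 · 17, so s = 2 and d = 17.
x_0 = 6^17 mod 69 = 12.
x_0 is neither 1 nor 68, so continue squaring.
x_1 = 12^2 mod 69 = 6.
Reached i = s−1 = 1 without hitting −1: 6 is a Miller–Rabin witness and 69 is composite.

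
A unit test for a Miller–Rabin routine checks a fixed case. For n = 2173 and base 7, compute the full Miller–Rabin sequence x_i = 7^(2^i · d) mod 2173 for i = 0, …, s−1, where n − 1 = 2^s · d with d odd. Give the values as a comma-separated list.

600, 1455

n − 1 = 2172 = 2^2 · 543, so s = 2 and d = 543.
x_0 = 7^543 mod 2173 = 600.
x_1 = 600^2 mod 2173 = 1455.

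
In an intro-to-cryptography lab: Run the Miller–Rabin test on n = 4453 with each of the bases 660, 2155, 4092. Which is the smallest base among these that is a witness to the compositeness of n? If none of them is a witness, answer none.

n − 1 = 4452 = 2^2 · 1113, so s = 2 and d = 1113.
Base 660: x_0 = 660^1113 mod 4453 = 3039. x_0 is neither 1 nor 4452, so continue squaring. x_1 = 3039^2 mod 4453 = 4452. x_1 ≡ −1, so 660 is not a witness.
Base 2155: x_0 = 2155^1113 mod 4453 = 2266. x_0 is neither 1 nor 4452, so continue squaring. x_1 = 2266^2 mod 4453 = 447. Reached i = s−1 = 1 without hitting −1: 2155 is a Miller–Rabin witness and 4453 is composite.
Base 4092: x_0 = 4092^1113 mod 4453 = 1833. x_0 is neither 1 nor 4452, so continue squaring. x_1 = 1833^2 mod 4453 = 2327. Reached i = s−1 = 1 without hitting −1: 4092 is a Miller–Rabin witness and 4453 is composite.
The smallest witness among the given bases is 2155.

2155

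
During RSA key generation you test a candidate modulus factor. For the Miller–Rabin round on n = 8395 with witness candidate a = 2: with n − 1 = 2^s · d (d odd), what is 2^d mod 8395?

6067

n − 1 = 8394 = 2^1 · 4197, so s = 1 and d = 4197.
Repeated squaring mod 8395: 2^1 ≡ 2, 2^2 ≡ 4, 2^4 ≡ 16, 2^8 ≡ 256, 2^16 ≡ 6771, 2^32 ≡ 1346, 2^64 ≡ 6791, 2^128 ≡ 3946, 2^256 ≡ 6586, 2^512 ≡ 6826, 2^1024 ≡ 2026, 2^2048 ≡ 7916, 2^4096 ≡ 2776.
4197 = 4096 + 64 + 32 + 4 + 1, so 2^4197 ≡ 2776·6791·1346·16·2 ≡ 6067 (mod 8395).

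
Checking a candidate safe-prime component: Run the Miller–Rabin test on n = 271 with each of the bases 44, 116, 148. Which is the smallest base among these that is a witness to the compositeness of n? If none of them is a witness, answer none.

none

n − 1 = 270 = 2^1 · 135, so s = 1 and d = 135.
Base 44: x_0 = 44^135 mod 271 = 1. x_0 = 1, so 44 is not a witness.
Base 116: x_0 = 116^135 mod 271 = 270. x_0 = 270 ≡ −1, so 116 is not a witness.
Base 148: x_0 = 148^135 mod 271 = 1. x_0 = 1, so 148 is not a witness.
No listed base is a witness for 271.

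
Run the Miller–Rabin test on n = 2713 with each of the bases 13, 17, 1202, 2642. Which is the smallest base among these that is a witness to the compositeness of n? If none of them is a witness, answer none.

none

n − 1 = 2712 = 2^3 · 339, so s = 3 and d = 339.
Base 13: x_0 = 13^339 mod 2713 = 2712. x_0 = 2712 ≡ −1, so 13 is not a witness.
Base 17: x_0 = 17^339 mod 2713 = 1040. x_0 is neither 1 nor 2712, so continue squaring. x_1 = 1040^2 mod 2713 = 1826. x_2 = 1826^2 mod 2713 = 2712. x_2 ≡ −1, so 17 is not a witness.
Base 1202: x_0 = 1202^339 mod 2713 = 2653. x_0 is neither 1 nor 2712, so continue squaring. x_1 = 2653^2 mod 2713 = 887. x_2 = 887^2 mod 2713 = 2712. x_2 ≡ −1, so 1202 is not a witness.
Base 2642: x_0 = 2642^339 mod 2713 = 887. x_0 is neither 1 nor 2712, so continue squaring. x_1 = 887^2 mod 2713 = 2712. x_1 ≡ −1, so 2642 is not a witness.
No listed base is a witness for 2713.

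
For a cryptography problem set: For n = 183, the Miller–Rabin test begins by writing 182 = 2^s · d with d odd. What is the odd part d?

Halving: 182 → 91; 91 is odd.
So 182 = 2^1 · 91.

91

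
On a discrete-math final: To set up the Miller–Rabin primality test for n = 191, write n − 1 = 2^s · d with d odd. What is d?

95

Halving: 190 → 95; 95 is odd.
So 190 = 2^1 · 95.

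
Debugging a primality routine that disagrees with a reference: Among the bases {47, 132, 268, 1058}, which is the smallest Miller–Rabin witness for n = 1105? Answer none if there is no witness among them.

none

n − 1 = 1104 = 2^4 · 69, so s = 4 and d = 69.
Base 47: x_0 = 47^69 mod 1105 = 47. x_0 is neither 1 nor 1104, so continue squaring. x_1 = 47^2 mod 1105 = 1104. x_1 ≡ −1, so 47 is not a witness.
Base 132: x_0 = 132^69 mod 1105 = 642. x_0 is neither 1 nor 1104, so continue squaring. x_1 = 642^2 mod 1105 = 1104. x_1 ≡ −1, so 132 is not a witness.
Base 268: x_0 = 268^69 mod 1105 = 268. x_0 is neither 1 nor 1104, so continue squaring. x_1 = 268^2 mod 1105 = 1104. x_1 ≡ −1, so 268 is not a witness.
Base 1058: x_0 = 1058^69 mod 1105 = 1058. x_0 is neither 1 nor 1104, so continue squaring. x_1 = 1058^2 mod 1105 = 1104. x_1 ≡ −1, so 1058 is not a witness.
No listed base is a witness for 1105.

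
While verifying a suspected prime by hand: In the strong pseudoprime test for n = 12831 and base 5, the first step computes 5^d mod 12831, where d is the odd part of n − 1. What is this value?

n − 1 = 12830 = 2^1 · 6415, so s = 1 and d = 6415.
5^6415 mod 12831 = 3869.

3869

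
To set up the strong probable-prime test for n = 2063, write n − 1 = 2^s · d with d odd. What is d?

1031

Halving: 2062 → 1031; 1031 is odd.
So 2062 = 2^1 · 1031.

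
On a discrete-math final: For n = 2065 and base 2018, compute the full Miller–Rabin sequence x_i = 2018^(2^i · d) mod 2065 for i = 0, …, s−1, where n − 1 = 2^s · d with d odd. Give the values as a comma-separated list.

78, 1954, 1996, 631

n − 1 = 2064 = 2^4 · 129, so s = 4 and d = 129.
x_0 = 2018^129 mod 2065 = 78.
x_1 = 78^2 mod 2065 = 1954.
x_2 = 1954^2 mod 2065 = 1996.
x_3 = 1996^2 mod 2065 = 631.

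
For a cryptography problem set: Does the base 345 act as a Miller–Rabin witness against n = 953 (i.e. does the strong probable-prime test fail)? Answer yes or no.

n − 1 = 952 = 2^3 · 119, so s = 3 and d = 119.
Repeated squaring mod 953: 345^1 ≡ 345, 345^2 ≡ 853, 345^4 ≡ 470, 345^8 ≡ 757, 345^16 ≡ 296, 345^32 ≡ 893, 345^64 ≡ 741.
119 = 64 + 32 + 16 + 4 + 2 + 1, so 345^119 ≡ 741·893·296·470·853·345 ≡ 336 (mod 953).
x_0 = 345^119 mod 953 = 336.
x_0 is neither 1 nor 952, so continue squaring.
x_1 = 336^2 mod 953 = 442.
x_2 = 442^2 mod 953 = 952.
x_2 ≡ −1, so 345 is not a witness.

no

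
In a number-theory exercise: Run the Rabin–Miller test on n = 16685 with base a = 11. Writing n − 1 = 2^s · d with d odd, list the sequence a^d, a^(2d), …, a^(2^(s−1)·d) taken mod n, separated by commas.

3936, 8416

n − 1 = 16684 = 2^2 · 4171, so s = 2 and d = 4171.
x_0 = 11^4171 mod 16685 = 3936.
x_1 = 3936^2 mod 16685 = 8416.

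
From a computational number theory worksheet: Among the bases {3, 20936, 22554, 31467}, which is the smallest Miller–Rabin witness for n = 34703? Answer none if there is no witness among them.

none

n − 1 = 34702 = 2^1 · 17351, so s = 1 and d = 17351.
Base 3: x_0 = 3^17351 mod 34703 = 1. x_0 = 1, so 3 is not a witness.
Base 20936: x_0 = 20936^17351 mod 34703 = 1. x_0 = 1, so 20936 is not a witness.
Base 22554: x_0 = 22554^17351 mod 34703 = 1. x_0 = 1, so 22554 is not a witness.
Base 31467: x_0 = 31467^17351 mod 34703 = 1. x_0 = 1, so 31467 is not a witness.
No listed base is a witness for 34703.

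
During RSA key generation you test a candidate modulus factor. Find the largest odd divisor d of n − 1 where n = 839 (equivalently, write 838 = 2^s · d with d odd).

Halving: 838 → 419; 419 is odd.
So 838 = 2^1 · 419.

419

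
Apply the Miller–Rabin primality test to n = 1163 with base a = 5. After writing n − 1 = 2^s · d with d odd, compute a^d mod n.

1162

n − 1 = 1162 = 2^1 · 581, so s = 1 and d = 581.
5^581 mod 1163 = 1162.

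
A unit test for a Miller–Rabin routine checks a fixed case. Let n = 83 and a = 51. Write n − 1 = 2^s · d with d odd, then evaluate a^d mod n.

n − 1 = 82 = 2^1 · 41, so s = 1 and d = 41.
By repeated squaring, 51^41 ≡ 1 (mod 83).

1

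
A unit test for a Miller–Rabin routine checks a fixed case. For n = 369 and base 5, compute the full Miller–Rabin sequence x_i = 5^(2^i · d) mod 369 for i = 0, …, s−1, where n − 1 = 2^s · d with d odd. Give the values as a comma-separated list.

2, 4, 16, 256

n − 1 = 368 = 2^4 · 23, so s = 4 and d = 23.
x_0 = 5^23 mod 369 = 2.
x_1 = 2^2 mod 369 = 4.
x_2 = 4^2 mod 369 = 16.
x_3 = 16^2 mod 369 = 256.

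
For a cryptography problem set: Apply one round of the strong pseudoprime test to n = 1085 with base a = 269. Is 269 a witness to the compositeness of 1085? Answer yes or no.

yes

n − 1 = 1084 = 2^2 · 271, so s = 2 and d = 271.
x_0 = 269^271 mod 1085 = 269.
x_0 is neither 1 nor 1084, so continue squaring.
x_1 = 269^2 mod 1085 = 751.
Reached i = s−1 = 1 without hitting −1: 269 is a Miller–Rabin witness and 1085 is composite.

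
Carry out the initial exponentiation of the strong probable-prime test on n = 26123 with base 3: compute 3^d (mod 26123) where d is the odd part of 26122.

8027

n − 1 = 26122 = 2^1 · 13061, so s = 1 and d = 13061.
Repeated squaring mod 26123: 3^1 ≡ 3, 3^2 ≡ 9, 3^4 ≡ 81, 3^8 ≡ 6561, 3^16 ≡ 22140, 3^32 ≡ 7628, 3^64 ≡ 10463, 3^128 ≡ 18999, 3^256 ≡ 20510, 3^512 ≡ 1431, 3^1024 ≡ 10167, 3^2048 ≡ 25301, 3^4096 ≡ 22609, 3^8192 ≡ 18140.
13061 = 8192 + 4096 + 512 + 256 + 4 + 1, so 3^13061 ≡ 18140·22609·1431·20510·81·3 ≡ 8027 (mod 26123).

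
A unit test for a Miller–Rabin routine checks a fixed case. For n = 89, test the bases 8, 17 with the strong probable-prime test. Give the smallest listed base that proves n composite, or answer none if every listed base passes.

n − 1 = 88 = 2^3 · 11, so s = 3 and d = 11.
Base 8: x_0 = 8^11 mod 89 = 1. x_0 = 1, so 8 is not a witness.
Base 17: x_0 = 17^11 mod 89 = 55. x_0 is neither 1 nor 88, so continue squaring. x_1 = 55^2 mod 89 = 88. x_1 ≡ −1, so 17 is not a witness.
No listed base is a witness for 89.

none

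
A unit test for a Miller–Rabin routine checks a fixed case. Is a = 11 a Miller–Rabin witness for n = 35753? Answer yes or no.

no

n − 1 = 35752 = 2^3 · 4469, so s = 3 and d = 4469.
x_0 = 11^4469 mod 35753 = 3824.
x_0 is neither 1 nor 35752, so continue squaring.
x_1 = 3824^2 mod 35753 = 35752.
x_1 ≡ −1, so 11 is not a witness.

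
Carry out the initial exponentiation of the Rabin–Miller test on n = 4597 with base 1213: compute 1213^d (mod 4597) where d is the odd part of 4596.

4596

n − 1 = 4596 = 2^2 · 1149, so s = 2 and d = 1149.
Repeated squaring mod 4597: 1213^1 ≡ 1213, 1213^2 ≡ 329, 1213^4 ≡ 2510, 1213^8 ≡ 2210, 1213^16 ≡ 2086, 1213^32 ≡ 2634, 1213^64 ≡ 1083, 1213^128 ≡ 654, 1213^256 ≡ 195, 1213^512 ≡ 1249, 1213^1024 ≡ 1618.
1149 = 1024 + 64 + 32 + 16 + 8 + 4 + 1, so 1213^1149 ≡ 1618·1083·2634·2086·2210·2510·1213 ≡ 4596 (mod 4597).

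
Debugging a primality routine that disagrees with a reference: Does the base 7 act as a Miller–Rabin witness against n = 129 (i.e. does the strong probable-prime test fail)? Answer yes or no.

yes

n − 1 = 128 = 2^7 · 1, so s = 7 and d = 1.
x_0 = 7^1 mod 129 = 7.
x_0 is neither 1 nor 128, so continue squaring.
x_1 = 7^2 mod 129 = 49.
x_2 = 49^2 mod 129 = 79.
x_3 = 79^2 mod 129 = 49.
x_4 = 49^2 mod 129 = 79.
x_5 = 79^2 mod 129 = 49.
x_6 = 49^2 mod 129 = 79.
Reached i = s−1 = 6 without hitting −1: 7 is a Miller–Rabin witness and 129 is composite.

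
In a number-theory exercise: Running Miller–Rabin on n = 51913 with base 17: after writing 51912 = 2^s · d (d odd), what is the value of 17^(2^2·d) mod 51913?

51912

n − 1 = 51912 = 2^3 · 6489, so s = 3 and d = 6489.
Repeated squaring mod 51913: 17^1 ≡ 17, 17^2 ≡ 289, 17^4 ≡ 31608, 17^8 ≡ 51892, 17^16 ≡ 441, 17^32 ≡ 38742, 17^64 ≡ 33908, 17^128 ≡ 35253, 17^256 ≡ 28702, 17^512 ≡ 49320, 17^1024 ≡ 26872, 17^2048 ≡ 46467, 17^4096 ≡ 16593.
6489 = 4096 + 2048 + 256 + 64 + 16 + 8 + 1, so 17^6489 ≡ 16593·46467·28702·33908·441·51892·17 ≡ 27597 (mod 51913).
x_0 = 27597.
x_1 = 27597^2 mod 51913 = 30699.
x_2 = 30699^2 mod 51913 = 51912.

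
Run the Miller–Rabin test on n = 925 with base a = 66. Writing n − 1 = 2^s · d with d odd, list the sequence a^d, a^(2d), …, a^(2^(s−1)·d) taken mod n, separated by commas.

n − 1 = 924 = 2^2 · 231, so s = 2 and d = 231.
x_0 = 66^231 mod 925 = 191.
x_1 = 191^2 mod 925 = 406.

191, 406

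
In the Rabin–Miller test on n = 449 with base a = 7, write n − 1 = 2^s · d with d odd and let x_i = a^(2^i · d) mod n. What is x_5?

1

n − 1 = 448 = 2^6 · 7, so s = 6 and d = 7.
Repeated squaring mod 449: 7^1 ≡ 7, 7^2 ≡ 49, 7^4 ≡ 156.
7 = 4 + 2 + 1, so 7^7 ≡ 156·49·7 ≡ 77 (mod 449).
x_0 = 77.
x_1 = 77^2 mod 449 = 92.
x_2 = 92^2 mod 449 = 382.
x_3 = 382^2 mod 449 = 448.
x_4 = 448^2 mod 449 = 1.
x_5 = 1^2 mod 449 = 1.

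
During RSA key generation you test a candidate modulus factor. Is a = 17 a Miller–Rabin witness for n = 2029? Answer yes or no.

n − 1 = 2028 = 2^2 · 507, so s = 2 and d = 507.
x_0 = 17^507 mod 2029 = 1037.
x_0 is neither 1 nor 2028, so continue squaring.
x_1 = 1037^2 mod 2029 = 2028.
x_1 ≡ −1, so 17 is not a witness.

no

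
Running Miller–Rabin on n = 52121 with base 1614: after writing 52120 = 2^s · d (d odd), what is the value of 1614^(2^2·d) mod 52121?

52120

n − 1 = 52120 = 2^3 · 6515, so s = 3 and d = 6515.
Repeated squaring mod 52121: 1614^1 ≡ 1614, 1614^2 ≡ 51067, 1614^4 ≡ 16375, 1614^8 ≡ 30201, 1614^16 ≡ 35022, 1614^32 ≡ 29112, 1614^64 ≡ 21084, 1614^128 ≡ 47168, 1614^256 ≡ 35339, 1614^512 ≡ 25761, 1614^1024 ≡ 24549, 1614^2048 ≡ 30399, 1614^4096 ≡ 45992.
6515 = 4096 + 2048 + 256 + 64 + 32 + 16 + 2 + 1, so 1614^6515 ≡ 45992·30399·35339·21084·29112·35022·51067·1614 ≡ 664 (mod 52121).
x_0 = 664.
x_1 = 664^2 mod 52121 = 23928.
x_2 = 23928^2 mod 52121 = 52120.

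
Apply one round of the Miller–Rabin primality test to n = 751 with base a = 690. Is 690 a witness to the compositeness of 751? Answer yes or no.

n − 1 = 750 = 2^1 · 375, so s = 1 and d = 375.
x_0 = 690^375 mod 751 = 750.
x_0 = 750 ≡ −1, so 690 is not a witness.

no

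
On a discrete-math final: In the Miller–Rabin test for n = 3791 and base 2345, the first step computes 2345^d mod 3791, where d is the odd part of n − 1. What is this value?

1920

n − 1 = 3790 = 2^1 · 1895, so s = 1 and d = 1895.
2345^1895 mod 3791 = 1920.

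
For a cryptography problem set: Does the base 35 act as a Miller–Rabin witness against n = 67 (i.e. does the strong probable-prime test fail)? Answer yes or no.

n − 1 = 66 = 2^1 · 33, so s = 1 and d = 33.
x_0 = 35^33 mod 67 = 1.
x_0 = 1, so 35 is not a witness.

no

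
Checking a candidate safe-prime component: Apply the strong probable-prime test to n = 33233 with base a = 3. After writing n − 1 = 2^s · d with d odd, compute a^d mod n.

n − 1 = 33232 = 2^4 · 2077, so s = 4 and d = 2077.
Repeated squaring mod 33233: 3^1 ≡ 3, 3^2 ≡ 9, 3^4 ≡ 81, 3^8 ≡ 6561, 3^16 ≡ 9986, 3^32 ≡ 21196, 3^64 ≡ 26722, 3^128 ≡ 21046, 3^256 ≡ 4692, 3^512 ≡ 14618, 3^1024 ≡ 30967, 3^2048 ≡ 16874.
2077 = 2048 + 16 + 8 + 4 + 1, so 3^2077 ≡ 16874·9986·6561·81·3 ≡ 11365 (mod 33233).

11365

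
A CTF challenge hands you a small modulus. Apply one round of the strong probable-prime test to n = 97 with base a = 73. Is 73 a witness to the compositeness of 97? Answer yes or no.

no

n − 1 = 96 = 2^5 · 3, so s = 5 and d = 3.
x_0 = 73^3 mod 97 = 47.
x_0 is neither 1 nor 96, so continue squaring.
x_1 = 47^2 mod 97 = 75.
x_2 = 75^2 mod 97 = 96.
x_2 ≡ −1, so 73 is not a witness.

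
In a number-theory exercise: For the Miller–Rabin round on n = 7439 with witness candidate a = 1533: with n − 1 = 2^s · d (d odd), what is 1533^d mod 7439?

4677

n − 1 = 7438 = 2^1 · 3719, so s = 1 and d = 3719.
By repeated squaring, 1533^3719 ≡ 4677 (mod 7439).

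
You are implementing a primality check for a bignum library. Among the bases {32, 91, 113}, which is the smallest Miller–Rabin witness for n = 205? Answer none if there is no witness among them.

91

n − 1 = 204 = 2^2 · 51, so s = 2 and d = 51.
Base 32: x_0 = 32^51 mod 205 = 173. x_0 is neither 1 nor 204, so continue squaring. x_1 = 173^2 mod 205 = 204. x_1 ≡ −1, so 32 is not a witness.
Base 91: x_0 = 91^51 mod 205 = 196. x_0 is neither 1 nor 204, so continue squaring. x_1 = 196^2 mod 205 = 81. Reached i = s−1 = 1 without hitting −1: 91 is a Miller–Rabin witness and 205 is composite.
Base 113: x_0 = 113^51 mod 205 = 72. x_0 is neither 1 nor 204, so continue squaring. x_1 = 72^2 mod 205 = 59. Reached i = s−1 = 1 without hitting −1: 113 is a Miller–Rabin witness and 205 is composite.
The smallest witness among the given bases is 91.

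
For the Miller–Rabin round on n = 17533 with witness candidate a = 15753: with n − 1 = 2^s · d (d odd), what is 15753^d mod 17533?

7743

n − 1 = 17532 = 2^2 · 4383, so s = 2 and d = 4383.
By repeated squaring, 15753^4383 ≡ 7743 (mod 17533).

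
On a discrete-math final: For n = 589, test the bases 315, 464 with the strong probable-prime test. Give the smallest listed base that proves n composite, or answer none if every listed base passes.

none

n − 1 = 588 = 2^2 · 147, so s = 2 and d = 147.
Base 315: x_0 = 315^147 mod 589 = 1. x_0 = 1, so 315 is not a witness.
Base 464: x_0 = 464^147 mod 589 = 588. x_0 = 588 ≡ −1, so 464 is not a witness.
No listed base is a witness for 589.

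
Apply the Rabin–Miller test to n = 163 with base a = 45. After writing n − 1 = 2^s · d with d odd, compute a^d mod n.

162

n − 1 = 162 = 2^1 · 81, so s = 1 and d = 81.
45^81 mod 163 = 162.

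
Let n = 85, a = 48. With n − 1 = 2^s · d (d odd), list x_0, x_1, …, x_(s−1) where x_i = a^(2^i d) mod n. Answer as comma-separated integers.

63, 59

n − 1 = 84 = 2^2 · 21, so s = 2 and d = 21.
x_0 = 48^21 mod 85 = 63.
x_1 = 63^2 mod 85 = 59.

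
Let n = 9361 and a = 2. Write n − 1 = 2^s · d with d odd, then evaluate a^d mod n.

n − 1 = 9360 = 2^4 · 585, so s = 4 and d = 585.
2^585 mod 9361 = 142.

142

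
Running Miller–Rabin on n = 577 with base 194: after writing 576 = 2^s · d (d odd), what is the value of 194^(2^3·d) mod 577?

n − 1 = 576 = 2^6 · 9, so s = 6 and d = 9.
Repeated squaring mod 577: 194^1 ≡ 194, 194^2 ≡ 131, 194^4 ≡ 428, 194^8 ≡ 275.
9 = 8 + 1, so 194^9 ≡ 275·194 ≡ 266 (mod 577).
x_0 = 266.
x_1 = 266^2 mod 577 = 362.
x_2 = 362^2 mod 577 = 65.
x_3 = 65^2 mod 577 = 186.

186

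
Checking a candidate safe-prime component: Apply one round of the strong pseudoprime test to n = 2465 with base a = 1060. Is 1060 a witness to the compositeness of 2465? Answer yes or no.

n − 1 = 2464 = 2^5 · 77, so s = 5 and d = 77.
x_0 = 1060^77 mod 2465 = 1625.
x_0 is neither 1 nor 2464, so continue squaring.
x_1 = 1625^2 mod 2465 = 610.
x_2 = 610^2 mod 2465 = 2350.
x_3 = 2350^2 mod 2465 = 900.
x_4 = 900^2 mod 2465 = 1480.
Reached i = s−1 = 4 without hitting −1: 1060 is a Miller–Rabin witness and 2465 is composite.

yes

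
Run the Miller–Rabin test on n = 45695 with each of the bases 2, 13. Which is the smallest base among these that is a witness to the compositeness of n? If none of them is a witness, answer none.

n − 1 = 45694 = 2^1 · 22847, so s = 1 and d = 22847.
Base 2: x_0 = 2^22847 mod 45695 = 26423. x_0 ∉ {1, 45694} and s = 1, so 2 is a Miller–Rabin witness and 45695 is composite.
Base 13: x_0 = 13^22847 mod 45695 = 8697. x_0 ∉ {1, 45694} and s = 1, so 13 is a Miller–Rabin witness and 45695 is composite.
The smallest witness among the given bases is 2.

2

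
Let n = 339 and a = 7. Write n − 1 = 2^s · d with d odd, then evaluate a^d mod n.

n − 1 = 338 = 2^1 · 169, so s = 1 and d = 169.
Repeated squaring mod 339: 7^1 ≡ 7, 7^2 ≡ 49, 7^4 ≡ 28, 7^8 ≡ 106, 7^16 ≡ 49, 7^32 ≡ 28, 7^64 ≡ 106, 7^128 ≡ 49.
169 = 128 + 32 + 8 + 1, so 7^169 ≡ 49·28·106·7 ≡ 7 (mod 339).

7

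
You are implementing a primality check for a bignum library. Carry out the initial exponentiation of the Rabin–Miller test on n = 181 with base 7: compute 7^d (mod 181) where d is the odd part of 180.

19

n − 1 = 180 = 2^2 · 45, so s = 2 and d = 45.
7^45 mod 181 = 19.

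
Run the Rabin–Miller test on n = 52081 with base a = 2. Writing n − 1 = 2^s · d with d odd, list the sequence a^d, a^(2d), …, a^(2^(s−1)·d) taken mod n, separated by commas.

n − 1 = 52080 = 2^4 · 3255, so s = 4 and d = 3255.
x_0 = 2^3255 mod 52081 = 47836.
x_1 = 47836^2 mod 52081 = 52080.
x_2 = 52080^2 mod 52081 = 1.
x_3 = 1^2 mod 52081 = 1.

47836, 52080, 1, 1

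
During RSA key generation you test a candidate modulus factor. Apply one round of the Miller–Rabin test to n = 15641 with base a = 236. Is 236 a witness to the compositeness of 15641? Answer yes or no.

no

n − 1 = 15640 = 2^3 · 1955, so s = 3 and d = 1955.
Repeated squaring mod 15641: 236^1 ≡ 236, 236^2 ≡ 8773, 236^4 ≡ 11809, 236^8 ≡ 12966, 236^16 ≡ 7688, 236^32 ≡ 13646, 236^64 ≡ 7211, 236^128 ≡ 7837, 236^256 ≡ 12003, 236^512 ≡ 2758, 236^1024 ≡ 5038.
1955 = 1024 + 512 + 256 + 128 + 32 + 2 + 1, so 236^1955 ≡ 5038·2758·12003·7837·13646·8773·236 ≡ 6108 (mod 15641).
x_0 = 236^1955 mod 15641 = 6108.
x_0 is neither 1 nor 15640, so continue squaring.
x_1 = 6108^2 mod 15641 = 3879.
x_2 = 3879^2 mod 15641 = 15640.
x_2 ≡ −1, so 236 is not a witness.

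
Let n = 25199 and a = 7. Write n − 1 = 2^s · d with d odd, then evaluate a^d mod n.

n − 1 = 25198 = 2^1 · 12599, so s = 1 and d = 12599.
7^12599 mod 25199 = 16030.

16030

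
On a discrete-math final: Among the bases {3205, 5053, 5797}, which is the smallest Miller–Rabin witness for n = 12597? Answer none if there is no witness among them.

n − 1 = 12596 = 2^2 · 3149, so s = 2 and d = 3149.
Base 3205: x_0 = 3205^3149 mod 12597 = 5380. x_0 is neither 1 nor 12596, so continue squaring. x_1 = 5380^2 mod 12597 = 9091. Reached i = s−1 = 1 without hitting −1: 3205 is a Miller–Rabin witness and 12597 is composite.
Base 5053: x_0 = 5053^3149 mod 12597 = 6022. x_0 is neither 1 nor 12596, so continue squaring. x_1 = 6022^2 mod 12597 = 10318. Reached i = s−1 = 1 without hitting −1: 5053 is a Miller–Rabin witness and 12597 is composite.
Base 5797: x_0 = 5797^3149 mod 12597 = 3145. x_0 is neither 1 nor 12596, so continue squaring. x_1 = 3145^2 mod 12597 = 2380. Reached i = s−1 = 1 without hitting −1: 5797 is a Miller–Rabin witness and 12597 is composite.
The smallest witness among the given bases is 3205.

3205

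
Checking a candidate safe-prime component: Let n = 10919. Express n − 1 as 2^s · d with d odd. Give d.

Halving: 10918 → 5459; 5459 is odd.
So 10918 = 2^1 · 5459.

5459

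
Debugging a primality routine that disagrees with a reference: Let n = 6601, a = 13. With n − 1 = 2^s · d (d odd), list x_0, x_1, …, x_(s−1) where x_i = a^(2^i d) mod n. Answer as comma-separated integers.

n − 1 = 6600 = 2^3 · 825, so s = 3 and d = 825.
x_0 = 13^825 mod 6601 = 3037.
x_1 = 3037^2 mod 6601 = 1772.
x_2 = 1772^2 mod 6601 = 4509.

3037, 1772, 4509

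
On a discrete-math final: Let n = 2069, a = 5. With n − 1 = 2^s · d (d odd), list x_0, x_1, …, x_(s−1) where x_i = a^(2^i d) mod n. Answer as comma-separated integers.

2068, 1

n − 1 = 2068 = 2^2 · 517, so s = 2 and d = 517.
x_0 = 5^517 mod 2069 = 2068.
x_1 = 2068^2 mod 2069 = 1.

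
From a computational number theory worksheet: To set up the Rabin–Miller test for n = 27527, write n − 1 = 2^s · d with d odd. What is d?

13763

Halving: 27526 → 13763; 13763 is odd.
So 27526 = 2^1 · 13763.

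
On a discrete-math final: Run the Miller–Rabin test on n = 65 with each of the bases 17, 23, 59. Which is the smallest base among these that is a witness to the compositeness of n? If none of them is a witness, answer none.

n − 1 = 64 = 2^6 · 1, so s = 6 and d = 1.
Base 17: x_0 = 17^1 mod 65 = 17. x_0 is neither 1 nor 64, so continue squaring. x_1 = 17^2 mod 65 = 29. x_2 = 29^2 mod 65 = 61. x_3 = 61^2 mod 65 = 16. x_4 = 16^2 mod 65 = 61. x_5 = 61^2 mod 65 = 16. Reached i = s−1 = 5 without hitting −1: 17 is a Miller–Rabin witness and 65 is composite.
Base 23: x_0 = 23^1 mod 65 = 23. x_0 is neither 1 nor 64, so continue squaring. x_1 = 23^2 mod 65 = 9. x_2 = 9^2 mod 65 = 16. x_3 = 16^2 mod 65 = 61. x_4 = 61^2 mod 65 = 16. x_5 = 16^2 mod 65 = 61. Reached i = s−1 = 5 without hitting −1: 23 is a Miller–Rabin witness and 65 is composite.
Base 59: x_0 = 59^1 mod 65 = 59. x_0 is neither 1 nor 64, so continue squaring. x_1 = 59^2 mod 65 = 36. x_2 = 36^2 mod 65 = 61. x_3 = 61^2 mod 65 = 16. x_4 = 16^2 mod 65 = 61. x_5 = 61^2 mod 65 = 16. Reached i = s−1 = 5 without hitting −1: 59 is a Miller–Rabin witness and 65 is composite.
The smallest witness among the given bases is 17.

17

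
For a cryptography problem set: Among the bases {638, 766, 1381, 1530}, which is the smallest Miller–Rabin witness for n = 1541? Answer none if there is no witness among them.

638

n − 1 = 1540 = 2^2 · 385, so s = 2 and d = 385.
Base 638: x_0 = 638^385 mod 1541 = 1034. x_0 is neither 1 nor 1540, so continue squaring. x_1 = 1034^2 mod 1541 = 1243. Reached i = s−1 = 1 without hitting −1: 638 is a Miller–Rabin witness and 1541 is composite.
Base 766: x_0 = 766^385 mod 1541 = 1034. x_0 is neither 1 nor 1540, so continue squaring. x_1 = 1034^2 mod 1541 = 1243. Reached i = s−1 = 1 without hitting −1: 766 is a Miller–Rabin witness and 1541 is composite.
Base 1381: x_0 = 1381^385 mod 1541 = 507. x_0 is neither 1 nor 1540, so continue squaring. x_1 = 507^2 mod 1541 = 1243. Reached i = s−1 = 1 without hitting −1: 1381 is a Miller–Rabin witness and 1541 is composite.
Base 1530: x_0 = 1530^385 mod 1541 = 967. x_0 is neither 1 nor 1540, so continue squaring. x_1 = 967^2 mod 1541 = 1243. Reached i = s−1 = 1 without hitting −1: 1530 is a Miller–Rabin witness and 1541 is composite.
The smallest witness among the given bases is 638.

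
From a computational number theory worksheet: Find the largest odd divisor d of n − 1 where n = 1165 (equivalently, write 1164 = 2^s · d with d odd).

Halving: 1164 → 582 → 291; 291 is odd.
So 1164 = 2^2 · 291.

291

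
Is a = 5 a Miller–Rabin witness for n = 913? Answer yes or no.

yes

n − 1 = 912 = 2^4 · 57, so s = 4 and d = 57.
x_0 = 5^57 mod 913 = 267.
x_0 is neither 1 nor 912, so continue squaring.
x_1 = 267^2 mod 913 = 75.
x_2 = 75^2 mod 913 = 147.
x_3 = 147^2 mod 913 = 610.
Reached i = s−1 = 3 without hitting −1: 5 is a Miller–Rabin witness and 913 is composite.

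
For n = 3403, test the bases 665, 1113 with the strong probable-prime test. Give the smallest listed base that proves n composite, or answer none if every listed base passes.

665

n − 1 = 3402 = 2^1 · 1701, so s = 1 and d = 1701.
Base 665: x_0 = 665^1701 mod 3403 = 665. x_0 ∉ {1, 3402} and s = 1, so 665 is a Miller–Rabin witness and 3403 is composite.
Base 1113: x_0 = 1113^1701 mod 3403 = 486. x_0 ∉ {1, 3402} and s = 1, so 1113 is a Miller–Rabin witness and 3403 is composite.
The smallest witness among the given bases is 665.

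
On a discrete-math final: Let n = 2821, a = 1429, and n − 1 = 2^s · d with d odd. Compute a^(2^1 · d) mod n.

n − 1 = 2820 = 2^2 · 705, so s = 2 and d = 705.
x_0 = 1429^705 mod 2821 = 1611.
x_1 = 1611^2 mod 2821 = 1.

1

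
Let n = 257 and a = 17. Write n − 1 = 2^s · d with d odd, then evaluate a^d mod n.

n − 1 = 256 = 2^8 · 1, so s = 8 and d = 1.
17^1 mod 257 = 17.

17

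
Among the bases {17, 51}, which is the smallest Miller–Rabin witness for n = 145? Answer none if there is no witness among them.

51

n − 1 = 144 = 2^4 · 9, so s = 4 and d = 9.
Base 17: x_0 = 17^9 mod 145 = 17. x_0 is neither 1 nor 144, so continue squaring. x_1 = 17^2 mod 145 = 144. x_1 ≡ −1, so 17 is not a witness.
Base 51: x_0 = 51^9 mod 145 = 96. x_0 is neither 1 nor 144, so continue squaring. x_1 = 96^2 mod 145 = 81. x_2 = 81^2 mod 145 = 36. x_3 = 36^2 mod 145 = 136. Reached i = s−1 = 3 without hitting −1: 51 is a Miller–Rabin witness and 145 is composite.
The smallest witness among the given bases is 51.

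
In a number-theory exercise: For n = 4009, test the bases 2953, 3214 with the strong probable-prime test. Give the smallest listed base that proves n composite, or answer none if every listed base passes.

n − 1 = 4008 = 2^3 · 501, so s = 3 and d = 501.
Base 2953: x_0 = 2953^501 mod 4009 = 4008. x_0 = 4008 ≡ −1, so 2953 is not a witness.
Base 3214: x_0 = 3214^501 mod 4009 = 3261. x_0 is neither 1 nor 4008, so continue squaring. x_1 = 3261^2 mod 4009 = 2253. x_2 = 2253^2 mod 4009 = 615. Reached i = s−1 = 2 without hitting −1: 3214 is a Miller–Rabin witness and 4009 is composite.
The smallest witness among the given bases is 3214.

3214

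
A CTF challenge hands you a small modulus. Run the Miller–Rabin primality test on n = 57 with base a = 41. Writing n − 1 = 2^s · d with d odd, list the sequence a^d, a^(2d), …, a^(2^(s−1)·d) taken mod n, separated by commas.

2, 4, 16

n − 1 = 56 = 2^3 · 7, so s = 3 and d = 7.
x_0 = 41^7 mod 57 = 2.
x_1 = 2^2 mod 57 = 4.
x_2 = 4^2 mod 57 = 16.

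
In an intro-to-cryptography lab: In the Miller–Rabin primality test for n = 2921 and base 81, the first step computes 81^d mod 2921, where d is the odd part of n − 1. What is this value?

2812

n − 1 = 2920 = 2^3 · 365, so s = 3 and d = 365.
Repeated squaring mod 2921: 81^1 ≡ 81, 81^2 ≡ 719, 81^4 ≡ 2865, 81^8 ≡ 215, 81^16 ≡ 2410, 81^32 ≡ 1152, 81^64 ≡ 970, 81^128 ≡ 338, 81^256 ≡ 325.
365 = 256 + 64 + 32 + 8 + 4 + 1, so 81^365 ≡ 325·970·1152·215·2865·81 ≡ 2812 (mod 2921).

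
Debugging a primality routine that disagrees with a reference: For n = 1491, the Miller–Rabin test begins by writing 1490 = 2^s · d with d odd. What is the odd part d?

745

Halving: 1490 → 745; 745 is odd.
So 1490 = 2^1 · 745.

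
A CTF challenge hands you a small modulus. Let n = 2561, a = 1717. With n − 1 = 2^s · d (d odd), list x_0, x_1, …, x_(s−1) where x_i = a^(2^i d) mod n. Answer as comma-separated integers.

n − 1 = 2560 = 2^9 · 5, so s = 9 and d = 5.
x_0 = 1717^5 mod 2561 = 833.
x_1 = 833^2 mod 2561 = 2419.
x_2 = 2419^2 mod 2561 = 2237.
x_3 = 2237^2 mod 2561 = 2536.
x_4 = 2536^2 mod 2561 = 625.
x_5 = 625^2 mod 2561 = 1353.
x_6 = 1353^2 mod 2561 = 2055.
x_7 = 2055^2 mod 2561 = 2497.
x_8 = 2497^2 mod 2561 = 1535.

833, 2419, 2237, 2536, 625, 1353, 2055, 2497, 1535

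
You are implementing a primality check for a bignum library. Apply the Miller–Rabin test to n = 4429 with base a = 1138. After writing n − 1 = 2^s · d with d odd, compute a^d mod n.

763

n − 1 = 4428 = 2^2 · 1107, so s = 2 and d = 1107.
1138^1107 mod 4429 = 763.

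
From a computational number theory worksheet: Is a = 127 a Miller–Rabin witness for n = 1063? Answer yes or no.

n − 1 = 1062 = 2^1 · 531, so s = 1 and d = 531.
Repeated squaring mod 1063: 127^1 ≡ 127, 127^2 ≡ 184, 127^4 ≡ 903, 127^8 ≡ 88, 127^16 ≡ 303, 127^32 ≡ 391, 127^64 ≡ 872, 127^128 ≡ 339, 127^256 ≡ 117, 127^512 ≡ 933.
531 = 512 + 16 + 2 + 1, so 127^531 ≡ 933·303·184·127 ≡ 1062 (mod 1063).
x_0 = 127^531 mod 1063 = 1062.
x_0 = 1062 ≡ −1, so 127 is not a witness.

no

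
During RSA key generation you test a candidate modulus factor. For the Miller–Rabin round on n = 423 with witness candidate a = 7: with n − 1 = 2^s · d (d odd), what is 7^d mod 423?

n − 1 = 422 = 2^1 · 211, so s = 1 and d = 211.
7^211 mod 423 = 286.

286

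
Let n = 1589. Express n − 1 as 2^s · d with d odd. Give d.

Halving: 1588 → 794 → 397; 397 is odd.
So 1588 = 2^2 · 397.

397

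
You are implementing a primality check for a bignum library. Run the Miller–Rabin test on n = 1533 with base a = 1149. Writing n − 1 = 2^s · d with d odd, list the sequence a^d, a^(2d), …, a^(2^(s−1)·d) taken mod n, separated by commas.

1107, 582

n − 1 = 1532 = 2^2 · 383, so s = 2 and d = 383.
x_0 = 1149^383 mod 1533 = 1107.
x_1 = 1107^2 mod 1533 = 582.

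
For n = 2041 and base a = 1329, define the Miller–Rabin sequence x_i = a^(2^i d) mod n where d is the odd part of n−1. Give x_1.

27

n − 1 = 2040 = 2^3 · 255, so s = 3 and d = 255.
Repeated squaring mod 2041: 1329^1 ≡ 1329, 1329^2 ≡ 776, 1329^4 ≡ 81, 1329^8 ≡ 438, 1329^16 ≡ 2031, 1329^32 ≡ 100, 1329^64 ≡ 1836, 1329^128 ≡ 1205.
255 = 128 + 64 + 32 + 16 + 8 + 4 + 2 + 1, so 1329^255 ≡ 1205·1836·100·2031·438·81·776·1329 ≡ 1197 (mod 2041).
x_0 = 1197.
x_1 = 1197^2 mod 2041 = 27.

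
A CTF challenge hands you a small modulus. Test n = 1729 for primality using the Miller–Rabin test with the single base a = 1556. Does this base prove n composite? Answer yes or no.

no

n − 1 = 1728 = 2^6 · 27, so s = 6 and d = 27.
x_0 = 1556^27 mod 1729 = 1.
x_0 = 1, so 1556 is not a witness.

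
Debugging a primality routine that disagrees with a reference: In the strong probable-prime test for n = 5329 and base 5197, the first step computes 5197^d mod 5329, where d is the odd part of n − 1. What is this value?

3421

n − 1 = 5328 = 2^4 · 333, so s = 4 and d = 333.
By repeated squaring, 5197^333 ≡ 3421 (mod 5329).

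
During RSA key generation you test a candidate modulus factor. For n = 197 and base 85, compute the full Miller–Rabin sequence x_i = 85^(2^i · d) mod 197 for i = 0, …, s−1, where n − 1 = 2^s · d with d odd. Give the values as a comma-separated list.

n − 1 = 196 = 2^2 · 49, so s = 2 and d = 49.
x_0 = 85^49 mod 197 = 1.
x_1 = 1^2 mod 197 = 1.

1, 1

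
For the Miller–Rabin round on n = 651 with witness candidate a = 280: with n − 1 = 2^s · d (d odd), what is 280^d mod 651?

280

n − 1 = 650 = 2^1 · 325, so s = 1 and d = 325.
By repeated squaring, 280^325 ≡ 280 (mod 651).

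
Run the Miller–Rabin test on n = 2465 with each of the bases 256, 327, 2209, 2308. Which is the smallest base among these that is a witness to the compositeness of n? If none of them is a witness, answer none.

n − 1 = 2464 = 2^5 · 77, so s = 5 and d = 77.
Base 256: x_0 = 256^77 mod 2465 = 1. x_0 = 1, so 256 is not a witness.
Base 327: x_0 = 327^77 mod 2465 = 157. x_0 is neither 1 nor 2464, so continue squaring. x_1 = 157^2 mod 2465 = 2464. x_1 ≡ −1, so 327 is not a witness.
Base 2209: x_0 = 2209^77 mod 2465 = 2464. x_0 = 2464 ≡ −1, so 2209 is not a witness.
Base 2308: x_0 = 2308^77 mod 2465 = 2308. x_0 is neither 1 nor 2464, so continue squaring. x_1 = 2308^2 mod 2465 = 2464. x_1 ≡ −1, so 2308 is not a witness.
No listed base is a witness for 2465.

none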